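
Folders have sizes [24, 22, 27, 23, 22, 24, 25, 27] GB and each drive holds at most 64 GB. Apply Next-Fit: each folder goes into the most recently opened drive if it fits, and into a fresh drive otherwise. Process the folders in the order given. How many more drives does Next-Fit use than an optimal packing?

Next-Fit: [24,22] [27,23] [22,24] [25,27] → 4 drives.
Total size 194 GB; any packing needs at least ⌈194/64⌉ = 4 drives.
So 4 is already optimal.

0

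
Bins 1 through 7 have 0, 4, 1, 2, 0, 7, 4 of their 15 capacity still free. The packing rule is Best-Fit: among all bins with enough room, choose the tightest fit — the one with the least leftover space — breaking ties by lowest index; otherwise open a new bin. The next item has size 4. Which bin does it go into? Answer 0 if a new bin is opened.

2

Bins with room: bin 2 (4), bin 6 (7), bin 7 (4).
Tightest fit is bin 2 with 4 free.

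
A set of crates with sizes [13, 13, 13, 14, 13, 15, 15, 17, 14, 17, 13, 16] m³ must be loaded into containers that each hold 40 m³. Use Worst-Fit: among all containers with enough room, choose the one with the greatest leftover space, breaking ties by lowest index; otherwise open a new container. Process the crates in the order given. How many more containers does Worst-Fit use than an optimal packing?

Worst-Fit: [13,13,13] [14,13] [15,15] [17,14] [17,13] [16] → 6 containers.
Total size 173 m³; any packing needs at least ⌈173/40⌉ = 5 containers.
An optimal packing achieves that bound: [17,17] [16,15] [15,14] [14,13,13] [13,13,13] → 5 containers.
Excess: 6 − 5 = 1.

1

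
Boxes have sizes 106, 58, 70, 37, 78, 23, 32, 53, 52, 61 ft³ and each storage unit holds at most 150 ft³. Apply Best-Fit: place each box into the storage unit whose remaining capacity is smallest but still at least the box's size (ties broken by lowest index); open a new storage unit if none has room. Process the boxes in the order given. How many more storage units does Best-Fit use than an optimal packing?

1

Best-Fit: [106,37] [58,70] [78,23,32] [53,52] [61] → 5 storage units.
Total size 570 ft³; any packing needs at least ⌈570/150⌉ = 4 storage units.
An optimal packing achieves that bound: [106,37] [78,70] [61,58,23] [53,52,32] → 4 storage units.
Excess: 5 − 4 = 1.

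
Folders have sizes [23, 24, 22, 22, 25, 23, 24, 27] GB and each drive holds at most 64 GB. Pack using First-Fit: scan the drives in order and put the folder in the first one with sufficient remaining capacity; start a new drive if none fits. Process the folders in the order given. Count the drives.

Put 23 GB in drive 1; 41 GB remain.
Put 24 GB in drive 1; 17 GB remain.
Put 22 GB in drive 2; 42 GB remain.
Put 22 GB in drive 2; 20 GB remain.
Put 25 GB in drive 3; 39 GB remain.
Put 23 GB in drive 3; 16 GB remain.
Put 24 GB in drive 4; 40 GB remain.
Put 27 GB in drive 4; 13 GB remain.
Final drives: [23,24] [22,22] [25,23] [24,27].

4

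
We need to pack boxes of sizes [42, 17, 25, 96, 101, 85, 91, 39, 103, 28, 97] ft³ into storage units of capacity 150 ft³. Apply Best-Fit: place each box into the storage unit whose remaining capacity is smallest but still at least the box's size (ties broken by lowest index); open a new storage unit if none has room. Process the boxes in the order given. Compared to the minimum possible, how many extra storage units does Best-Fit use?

1

Best-Fit: [42,17,25] [96] [101,39] [85] [91] [103,28] [97] → 7 storage units.
6 boxes exceed 75 ft³ (half the capacity), and no two of those can share a storage unit, so at least 6 storage units are needed.
An optimal packing achieves that bound: [103,42] [101,39] [97,28,25] [96,17] [91] [85] → 6 storage units.
Excess: 7 − 6 = 1.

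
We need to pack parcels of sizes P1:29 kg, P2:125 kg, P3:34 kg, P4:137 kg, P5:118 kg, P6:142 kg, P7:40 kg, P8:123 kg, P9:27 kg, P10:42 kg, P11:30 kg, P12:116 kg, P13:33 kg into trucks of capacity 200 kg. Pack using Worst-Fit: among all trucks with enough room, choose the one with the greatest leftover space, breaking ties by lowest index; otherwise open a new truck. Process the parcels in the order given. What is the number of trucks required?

truck 1: place P1 (29 kg), 171 kg left
truck 1: place P2 (125 kg), 46 kg left
truck 1: place P3 (34 kg), 12 kg left
truck 2: place P4 (137 kg), 63 kg left
truck 3: place P5 (118 kg), 82 kg left
truck 4: place P6 (142 kg), 58 kg left
truck 3: place P7 (40 kg), 42 kg left
truck 5: place P8 (123 kg), 77 kg left
truck 5: place P9 (27 kg), 50 kg left
truck 2: place P10 (42 kg), 21 kg left
truck 4: place P11 (30 kg), 28 kg left
truck 6: place P12 (116 kg), 84 kg left
truck 6: place P13 (33 kg), 51 kg left

6 trucks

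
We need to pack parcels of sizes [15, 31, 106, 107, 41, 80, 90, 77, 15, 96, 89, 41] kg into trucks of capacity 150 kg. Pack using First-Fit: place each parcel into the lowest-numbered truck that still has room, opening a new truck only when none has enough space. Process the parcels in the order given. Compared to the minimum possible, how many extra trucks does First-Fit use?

First-Fit: [15,31,41,15,41] [106] [107] [80] [90] [77] [96] [89] → 8 trucks.
7 parcels exceed 75 kg (half the capacity), and no two of those can share a truck, so at least 7 trucks are needed.
An optimal packing achieves that bound: [107,41] [106,41] [96,31,15] [90,15] [89] [80] [77] → 7 trucks.
Excess: 8 − 7 = 1.

1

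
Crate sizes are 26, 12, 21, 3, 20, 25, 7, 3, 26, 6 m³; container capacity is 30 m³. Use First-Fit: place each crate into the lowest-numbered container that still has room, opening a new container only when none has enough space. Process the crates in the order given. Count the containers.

26 m³ → container 1 (remaining 4 m³)
12 m³ → container 2 (remaining 18 m³)
21 m³ → container 3 (remaining 9 m³)
3 m³ → container 1 (remaining 1 m³)
20 m³ → container 4 (remaining 10 m³)
25 m³ → container 5 (remaining 5 m³)
7 m³ → container 2 (remaining 11 m³)
3 m³ → container 2 (remaining 8 m³)
26 m³ → container 6 (remaining 4 m³)
6 m³ → container 2 (remaining 2 m³)
Final containers: [26,3] [12,7,3,6] [21] [20] [25] [26].

6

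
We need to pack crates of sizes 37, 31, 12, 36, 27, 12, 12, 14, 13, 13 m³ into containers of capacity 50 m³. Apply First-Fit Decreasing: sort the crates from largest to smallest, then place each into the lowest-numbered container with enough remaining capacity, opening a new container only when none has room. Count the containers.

5

Sorted descending: 37, 36, 31, 27, 14, 13, 13, 12, 12, 12.
37 m³ → container 1 (remaining 13 m³)
36 m³ → container 2 (remaining 14 m³)
31 m³ → container 3 (remaining 19 m³)
27 m³ → container 4 (remaining 23 m³)
14 m³ → container 2 (remaining 0 m³)
13 m³ → container 1 (remaining 0 m³)
13 m³ → container 3 (remaining 6 m³)
12 m³ → container 4 (remaining 11 m³)
12 m³ → container 5 (remaining 38 m³)
12 m³ → container 5 (remaining 26 m³)
Final containers: [37,13] [36,14] [31,13] [27,12] [12,12].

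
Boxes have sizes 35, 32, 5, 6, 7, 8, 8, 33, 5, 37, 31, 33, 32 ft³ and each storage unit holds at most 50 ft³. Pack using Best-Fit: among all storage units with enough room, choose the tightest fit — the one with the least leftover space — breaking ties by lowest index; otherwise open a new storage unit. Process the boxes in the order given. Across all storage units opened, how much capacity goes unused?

78

storage unit 1: place 35 ft³, 15 ft³ left
storage unit 2: place 32 ft³, 18 ft³ left
storage unit 1: place 5 ft³, 10 ft³ left
storage unit 1: place 6 ft³, 4 ft³ left
storage unit 2: place 7 ft³, 11 ft³ left
storage unit 2: place 8 ft³, 3 ft³ left
storage unit 3: place 8 ft³, 42 ft³ left
storage unit 3: place 33 ft³, 9 ft³ left
storage unit 3: place 5 ft³, 4 ft³ left
storage unit 4: place 37 ft³, 13 ft³ left
storage unit 5: place 31 ft³, 19 ft³ left
storage unit 6: place 33 ft³, 17 ft³ left
storage unit 7: place 32 ft³, 18 ft³ left
7 storage units × 50 ft³ = 350 ft³; used 272 ft³; unused 78 ft³.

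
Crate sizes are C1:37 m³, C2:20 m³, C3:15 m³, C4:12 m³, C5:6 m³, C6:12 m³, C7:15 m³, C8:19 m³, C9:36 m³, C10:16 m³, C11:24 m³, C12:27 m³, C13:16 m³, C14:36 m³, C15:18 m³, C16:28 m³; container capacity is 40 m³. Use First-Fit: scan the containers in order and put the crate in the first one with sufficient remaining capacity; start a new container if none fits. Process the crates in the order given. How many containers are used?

C1 (37 m³) → container 1 (remaining 3 m³)
C2 (20 m³) → container 2 (remaining 20 m³)
C3 (15 m³) → container 2 (remaining 5 m³)
C4 (12 m³) → container 3 (remaining 28 m³)
C5 (6 m³) → container 3 (remaining 22 m³)
C6 (12 m³) → container 3 (remaining 10 m³)
C7 (15 m³) → container 4 (remaining 25 m³)
C8 (19 m³) → container 4 (remaining 6 m³)
C9 (36 m³) → container 5 (remaining 4 m³)
C10 (16 m³) → container 6 (remaining 24 m³)
C11 (24 m³) → container 6 (remaining 0 m³)
C12 (27 m³) → container 7 (remaining 13 m³)
C13 (16 m³) → container 8 (remaining 24 m³)
C14 (36 m³) → container 9 (remaining 4 m³)
C15 (18 m³) → container 8 (remaining 6 m³)
C16 (28 m³) → container 10 (remaining 12 m³)

10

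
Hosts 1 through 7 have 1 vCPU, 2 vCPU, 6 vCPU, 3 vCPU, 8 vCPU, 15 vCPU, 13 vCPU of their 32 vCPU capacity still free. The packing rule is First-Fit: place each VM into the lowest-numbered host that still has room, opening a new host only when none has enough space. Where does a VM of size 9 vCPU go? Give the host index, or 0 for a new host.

6

Hosts with room: host 6 (15 vCPU), host 7 (13 vCPU).
The first with room is host 6.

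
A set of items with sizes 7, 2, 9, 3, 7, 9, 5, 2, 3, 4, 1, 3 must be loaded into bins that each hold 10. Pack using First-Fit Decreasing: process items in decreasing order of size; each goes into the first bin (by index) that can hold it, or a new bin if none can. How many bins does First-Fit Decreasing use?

Sorted descending: 9, 9, 7, 7, 5, 4, 3, 3, 3, 2, 2, 1.
bin 1: place 9, 1 left
bin 2: place 9, 1 left
bin 3: place 7, 3 left
bin 4: place 7, 3 left
bin 5: place 5, 5 left
bin 5: place 4, 1 left
bin 3: place 3, 0 left
bin 4: place 3, 0 left
bin 6: place 3, 7 left
bin 6: place 2, 5 left
bin 6: place 2, 3 left
bin 1: place 1, 0 left

6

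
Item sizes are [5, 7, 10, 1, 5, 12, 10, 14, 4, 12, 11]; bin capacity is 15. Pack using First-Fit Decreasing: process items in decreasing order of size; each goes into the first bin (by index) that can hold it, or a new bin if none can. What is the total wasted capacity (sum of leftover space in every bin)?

14

Sorted descending: 14, 12, 12, 11, 10, 10, 7, 5, 5, 4, 1.
14 → bin 1 (remaining 1)
12 → bin 2 (remaining 3)
12 → bin 3 (remaining 3)
11 → bin 4 (remaining 4)
10 → bin 5 (remaining 5)
10 → bin 6 (remaining 5)
7 → bin 7 (remaining 8)
5 → bin 5 (remaining 0)
5 → bin 6 (remaining 0)
4 → bin 4 (remaining 0)
1 → bin 1 (remaining 0)
7 bins × 15 = 105; used 91; unused 14.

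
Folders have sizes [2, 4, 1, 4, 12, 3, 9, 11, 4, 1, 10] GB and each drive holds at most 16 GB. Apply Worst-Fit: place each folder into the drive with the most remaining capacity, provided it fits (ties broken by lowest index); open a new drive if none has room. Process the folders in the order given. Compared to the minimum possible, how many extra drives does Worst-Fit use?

Worst-Fit: [2,4,1,4,3] [12] [9,4] [11,1] [10] → 5 drives.
Total size 61 GB; any packing needs at least ⌈61/16⌉ = 4 drives.
An optimal packing achieves that bound: [12,4] [11,4,1] [10,4,2] [9,3,1] → 4 drives.
Excess: 5 − 4 = 1.

1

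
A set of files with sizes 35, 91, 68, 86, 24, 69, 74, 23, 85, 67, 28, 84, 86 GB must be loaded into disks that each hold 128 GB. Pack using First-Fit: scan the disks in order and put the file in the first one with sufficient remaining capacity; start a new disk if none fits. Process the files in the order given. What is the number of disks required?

Put 35 GB in disk 1; 93 GB remain.
Put 91 GB in disk 1; 2 GB remain.
Put 68 GB in disk 2; 60 GB remain.
Put 86 GB in disk 3; 42 GB remain.
Put 24 GB in disk 2; 36 GB remain.
Put 69 GB in disk 4; 59 GB remain.
Put 74 GB in disk 5; 54 GB remain.
Put 23 GB in disk 2; 13 GB remain.
Put 85 GB in disk 6; 43 GB remain.
Put 67 GB in disk 7; 61 GB remain.
Put 28 GB in disk 3; 14 GB remain.
Put 84 GB in disk 8; 44 GB remain.
Put 86 GB in disk 9; 42 GB remain.
Final disks: [35,91] [68,24,23] [86,28] [69] [74] [85] [67] [84] [86].

9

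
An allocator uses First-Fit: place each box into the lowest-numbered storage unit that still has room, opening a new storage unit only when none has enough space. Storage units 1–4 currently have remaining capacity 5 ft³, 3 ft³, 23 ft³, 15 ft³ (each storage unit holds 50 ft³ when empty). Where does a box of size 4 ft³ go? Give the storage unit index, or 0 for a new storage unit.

1

Storage units with room: storage unit 1 (5 ft³), storage unit 3 (23 ft³), storage unit 4 (15 ft³).
The first with room is storage unit 1.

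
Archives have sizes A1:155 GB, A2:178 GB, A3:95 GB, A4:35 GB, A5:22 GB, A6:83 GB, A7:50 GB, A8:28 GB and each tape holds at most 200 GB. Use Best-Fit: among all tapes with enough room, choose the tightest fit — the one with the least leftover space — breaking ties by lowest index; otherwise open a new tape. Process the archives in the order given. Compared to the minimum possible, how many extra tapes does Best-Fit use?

0

Best-Fit: [155,35] [178,22] [95,83] [50,28] → 4 tapes.
Total size 646 GB; any packing needs at least ⌈646/200⌉ = 4 tapes.
So 4 is already optimal.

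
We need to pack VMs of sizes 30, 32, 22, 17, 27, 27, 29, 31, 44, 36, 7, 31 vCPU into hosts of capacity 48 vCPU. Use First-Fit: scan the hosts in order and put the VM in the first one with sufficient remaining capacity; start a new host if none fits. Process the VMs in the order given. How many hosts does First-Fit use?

10

30 vCPU → host 1 (remaining 18 vCPU)
32 vCPU → host 2 (remaining 16 vCPU)
22 vCPU → host 3 (remaining 26 vCPU)
17 vCPU → host 1 (remaining 1 vCPU)
27 vCPU → host 4 (remaining 21 vCPU)
27 vCPU → host 5 (remaining 21 vCPU)
29 vCPU → host 6 (remaining 19 vCPU)
31 vCPU → host 7 (remaining 17 vCPU)
44 vCPU → host 8 (remaining 4 vCPU)
36 vCPU → host 9 (remaining 12 vCPU)
7 vCPU → host 2 (remaining 9 vCPU)
31 vCPU → host 10 (remaining 17 vCPU)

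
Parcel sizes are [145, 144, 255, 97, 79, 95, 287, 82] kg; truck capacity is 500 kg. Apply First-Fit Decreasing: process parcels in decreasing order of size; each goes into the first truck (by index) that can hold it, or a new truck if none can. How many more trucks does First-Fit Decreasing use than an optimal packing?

First-Fit Decreasing: [287,145] [255,144,97] [95,82,79] → 3 trucks.
Total size 1184 kg; any packing needs at least ⌈1184/500⌉ = 3 trucks.
So 3 is already optimal.

0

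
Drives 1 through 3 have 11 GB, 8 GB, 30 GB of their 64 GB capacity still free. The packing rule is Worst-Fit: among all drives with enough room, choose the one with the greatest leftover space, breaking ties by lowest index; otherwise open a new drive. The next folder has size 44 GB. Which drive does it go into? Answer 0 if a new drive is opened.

0

No drive has ≥ 44 GB free, so a new drive is opened.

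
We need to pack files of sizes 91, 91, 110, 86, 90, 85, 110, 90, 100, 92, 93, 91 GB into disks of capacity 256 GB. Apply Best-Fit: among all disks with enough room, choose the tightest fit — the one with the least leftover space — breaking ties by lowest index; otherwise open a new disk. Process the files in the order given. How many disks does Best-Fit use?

Put 91 GB in disk 1; 165 GB remain.
Put 91 GB in disk 1; 74 GB remain.
Put 110 GB in disk 2; 146 GB remain.
Put 86 GB in disk 2; 60 GB remain.
Put 90 GB in disk 3; 166 GB remain.
Put 85 GB in disk 3; 81 GB remain.
Put 110 GB in disk 4; 146 GB remain.
Put 90 GB in disk 4; 56 GB remain.
Put 100 GB in disk 5; 156 GB remain.
Put 92 GB in disk 5; 64 GB remain.
Put 93 GB in disk 6; 163 GB remain.
Put 91 GB in disk 6; 72 GB remain.
Final disks: [91,91] [110,86] [90,85] [110,90] [100,92] [93,91].

6 disks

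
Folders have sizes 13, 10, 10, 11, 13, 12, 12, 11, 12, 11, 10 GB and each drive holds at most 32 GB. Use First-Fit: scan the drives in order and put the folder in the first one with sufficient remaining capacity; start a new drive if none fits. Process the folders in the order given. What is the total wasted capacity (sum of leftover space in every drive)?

35

drive 1: place 13 GB, 19 GB left
drive 1: place 10 GB, 9 GB left
drive 2: place 10 GB, 22 GB left
drive 2: place 11 GB, 11 GB left
drive 3: place 13 GB, 19 GB left
drive 3: place 12 GB, 7 GB left
drive 4: place 12 GB, 20 GB left
drive 2: place 11 GB, 0 GB left
drive 4: place 12 GB, 8 GB left
drive 5: place 11 GB, 21 GB left
drive 5: place 10 GB, 11 GB left
5 drives × 32 GB = 160 GB; used 125 GB; unused 35 GB.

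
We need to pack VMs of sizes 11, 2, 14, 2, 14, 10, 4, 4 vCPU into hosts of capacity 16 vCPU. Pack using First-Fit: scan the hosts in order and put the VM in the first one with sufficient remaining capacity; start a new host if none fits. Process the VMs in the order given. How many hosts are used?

5 hosts

11 vCPU → host 1 (remaining 5 vCPU)
2 vCPU → host 1 (remaining 3 vCPU)
14 vCPU → host 2 (remaining 2 vCPU)
2 vCPU → host 1 (remaining 1 vCPU)
14 vCPU → host 3 (remaining 2 vCPU)
10 vCPU → host 4 (remaining 6 vCPU)
4 vCPU → host 4 (remaining 2 vCPU)
4 vCPU → host 5 (remaining 12 vCPU)
Final hosts: [11,2,2] [14] [14] [10,4] [4].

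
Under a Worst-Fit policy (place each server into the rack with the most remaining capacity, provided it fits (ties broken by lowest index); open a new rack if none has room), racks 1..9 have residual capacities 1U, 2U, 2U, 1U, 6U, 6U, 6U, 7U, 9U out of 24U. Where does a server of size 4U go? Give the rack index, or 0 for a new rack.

9

Racks with room: rack 5 (6U), rack 6 (6U), rack 7 (6U), rack 8 (7U), rack 9 (9U).
Most room is rack 9 with 9U free.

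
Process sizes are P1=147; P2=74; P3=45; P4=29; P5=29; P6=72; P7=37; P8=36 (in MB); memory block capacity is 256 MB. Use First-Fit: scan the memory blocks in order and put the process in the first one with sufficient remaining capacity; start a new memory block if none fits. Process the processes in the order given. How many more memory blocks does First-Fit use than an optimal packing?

0

First-Fit: [147,74,29] [45,29,72,37,36] → 2 memory blocks.
Total size 469 MB; any packing needs at least ⌈469/256⌉ = 2 memory blocks.
So 2 is already optimal.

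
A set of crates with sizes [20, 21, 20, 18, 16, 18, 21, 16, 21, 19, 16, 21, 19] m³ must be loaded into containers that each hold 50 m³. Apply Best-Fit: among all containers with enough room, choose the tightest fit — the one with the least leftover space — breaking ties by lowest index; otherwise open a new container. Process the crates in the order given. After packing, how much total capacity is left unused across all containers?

54

container 1: place 20 m³, 30 m³ left
container 1: place 21 m³, 9 m³ left
container 2: place 20 m³, 30 m³ left
container 2: place 18 m³, 12 m³ left
container 3: place 16 m³, 34 m³ left
container 3: place 18 m³, 16 m³ left
container 4: place 21 m³, 29 m³ left
container 3: place 16 m³, 0 m³ left
container 4: place 21 m³, 8 m³ left
container 5: place 19 m³, 31 m³ left
container 5: place 16 m³, 15 m³ left
container 6: place 21 m³, 29 m³ left
container 6: place 19 m³, 10 m³ left
6 containers × 50 m³ = 300 m³; used 246 m³; unused 54 m³.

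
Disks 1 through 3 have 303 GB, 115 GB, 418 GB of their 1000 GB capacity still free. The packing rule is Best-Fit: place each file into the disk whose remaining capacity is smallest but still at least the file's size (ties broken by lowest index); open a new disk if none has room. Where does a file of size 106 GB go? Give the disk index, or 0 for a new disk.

Disks with room: disk 1 (303 GB), disk 2 (115 GB), disk 3 (418 GB).
Tightest fit is disk 2 with 115 GB free.

2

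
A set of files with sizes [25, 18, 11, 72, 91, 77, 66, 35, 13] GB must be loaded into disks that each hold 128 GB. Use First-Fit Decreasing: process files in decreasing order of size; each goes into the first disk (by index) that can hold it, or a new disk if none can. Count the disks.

4

Sorted descending: 91, 77, 72, 66, 35, 25, 18, 13, 11.
Put 91 GB in disk 1; 37 GB remain.
Put 77 GB in disk 2; 51 GB remain.
Put 72 GB in disk 3; 56 GB remain.
Put 66 GB in disk 4; 62 GB remain.
Put 35 GB in disk 1; 2 GB remain.
Put 25 GB in disk 2; 26 GB remain.
Put 18 GB in disk 2; 8 GB remain.
Put 13 GB in disk 3; 43 GB remain.
Put 11 GB in disk 3; 32 GB remain.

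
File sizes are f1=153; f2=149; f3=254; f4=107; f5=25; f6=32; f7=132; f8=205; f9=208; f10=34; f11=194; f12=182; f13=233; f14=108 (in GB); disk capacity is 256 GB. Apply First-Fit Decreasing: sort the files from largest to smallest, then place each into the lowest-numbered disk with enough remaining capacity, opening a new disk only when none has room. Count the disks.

9

Sorted descending: 254, 233, 208, 205, 194, 182, 153, 149, 132, 108, 107, 34, 32, 25.
254 GB → disk 1 (remaining 2 GB)
233 GB → disk 2 (remaining 23 GB)
208 GB → disk 3 (remaining 48 GB)
205 GB → disk 4 (remaining 51 GB)
194 GB → disk 5 (remaining 62 GB)
182 GB → disk 6 (remaining 74 GB)
153 GB → disk 7 (remaining 103 GB)
149 GB → disk 8 (remaining 107 GB)
132 GB → disk 9 (remaining 124 GB)
108 GB → disk 9 (remaining 16 GB)
107 GB → disk 8 (remaining 0 GB)
34 GB → disk 3 (remaining 14 GB)
32 GB → disk 4 (remaining 19 GB)
25 GB → disk 5 (remaining 37 GB)
Final disks: [254] [233] [208,34] [205,32] [194,25] [182] [153] [149,107] [132,108].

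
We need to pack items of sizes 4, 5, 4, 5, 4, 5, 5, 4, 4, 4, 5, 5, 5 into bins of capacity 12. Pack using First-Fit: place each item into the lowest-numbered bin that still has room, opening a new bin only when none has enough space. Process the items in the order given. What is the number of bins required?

bin 1: place 4, 8 left
bin 1: place 5, 3 left
bin 2: place 4, 8 left
bin 2: place 5, 3 left
bin 3: place 4, 8 left
bin 3: place 5, 3 left
bin 4: place 5, 7 left
bin 4: place 4, 3 left
bin 5: place 4, 8 left
bin 5: place 4, 4 left
bin 6: place 5, 7 left
bin 6: place 5, 2 left
bin 7: place 5, 7 left
Final bins: [4,5] [4,5] [4,5] [5,4] [4,4] [5,5] [5].

7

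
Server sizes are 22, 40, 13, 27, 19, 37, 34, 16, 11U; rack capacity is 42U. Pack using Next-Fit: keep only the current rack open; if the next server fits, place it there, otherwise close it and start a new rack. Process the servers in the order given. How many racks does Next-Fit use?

22U → rack 1 (remaining 20U)
40U → rack 2 (remaining 2U)
13U → rack 3 (remaining 29U)
27U → rack 3 (remaining 2U)
19U → rack 4 (remaining 23U)
37U → rack 5 (remaining 5U)
34U → rack 6 (remaining 8U)
16U → rack 7 (remaining 26U)
11U → rack 7 (remaining 15U)

7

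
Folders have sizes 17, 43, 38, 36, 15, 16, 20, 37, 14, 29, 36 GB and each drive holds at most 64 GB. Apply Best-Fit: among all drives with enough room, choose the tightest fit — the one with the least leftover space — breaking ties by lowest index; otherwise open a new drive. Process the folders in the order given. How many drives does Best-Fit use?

17 GB → drive 1 (remaining 47 GB)
43 GB → drive 1 (remaining 4 GB)
38 GB → drive 2 (remaining 26 GB)
36 GB → drive 3 (remaining 28 GB)
15 GB → drive 2 (remaining 11 GB)
16 GB → drive 3 (remaining 12 GB)
20 GB → drive 4 (remaining 44 GB)
37 GB → drive 4 (remaining 7 GB)
14 GB → drive 5 (remaining 50 GB)
29 GB → drive 5 (remaining 21 GB)
36 GB → drive 6 (remaining 28 GB)

6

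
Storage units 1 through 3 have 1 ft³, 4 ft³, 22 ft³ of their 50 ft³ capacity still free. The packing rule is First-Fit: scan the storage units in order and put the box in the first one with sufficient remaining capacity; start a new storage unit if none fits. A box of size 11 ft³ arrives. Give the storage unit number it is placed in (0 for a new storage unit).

3

Storage units with room: storage unit 3 (22 ft³).
The first with room is storage unit 3.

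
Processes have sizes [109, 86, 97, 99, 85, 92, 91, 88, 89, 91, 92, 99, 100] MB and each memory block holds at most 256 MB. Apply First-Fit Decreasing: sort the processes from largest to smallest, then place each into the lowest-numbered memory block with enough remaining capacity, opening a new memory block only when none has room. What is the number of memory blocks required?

7

Sorted descending: 109, 100, 99, 99, 97, 92, 92, 91, 91, 89, 88, 86, 85.
Put 109 MB in memory block 1; 147 MB remain.
Put 100 MB in memory block 1; 47 MB remain.
Put 99 MB in memory block 2; 157 MB remain.
Put 99 MB in memory block 2; 58 MB remain.
Put 97 MB in memory block 3; 159 MB remain.
Put 92 MB in memory block 3; 67 MB remain.
Put 92 MB in memory block 4; 164 MB remain.
Put 91 MB in memory block 4; 73 MB remain.
Put 91 MB in memory block 5; 165 MB remain.
Put 89 MB in memory block 5; 76 MB remain.
Put 88 MB in memory block 6; 168 MB remain.
Put 86 MB in memory block 6; 82 MB remain.
Put 85 MB in memory block 7; 171 MB remain.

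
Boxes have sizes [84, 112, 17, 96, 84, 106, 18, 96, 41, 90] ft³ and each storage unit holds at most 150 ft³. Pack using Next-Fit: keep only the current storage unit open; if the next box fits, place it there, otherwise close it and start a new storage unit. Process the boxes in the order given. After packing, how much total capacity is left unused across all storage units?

Put 84 ft³ in storage unit 1; 66 ft³ remain.
Put 112 ft³ in storage unit 2; 38 ft³ remain.
Put 17 ft³ in storage unit 2; 21 ft³ remain.
Put 96 ft³ in storage unit 3; 54 ft³ remain.
Put 84 ft³ in storage unit 4; 66 ft³ remain.
Put 106 ft³ in storage unit 5; 44 ft³ remain.
Put 18 ft³ in storage unit 5; 26 ft³ remain.
Put 96 ft³ in storage unit 6; 54 ft³ remain.
Put 41 ft³ in storage unit 6; 13 ft³ remain.
Put 90 ft³ in storage unit 7; 60 ft³ remain.
7 storage units × 150 ft³ = 1050 ft³; used 744 ft³; unused 306 ft³.

306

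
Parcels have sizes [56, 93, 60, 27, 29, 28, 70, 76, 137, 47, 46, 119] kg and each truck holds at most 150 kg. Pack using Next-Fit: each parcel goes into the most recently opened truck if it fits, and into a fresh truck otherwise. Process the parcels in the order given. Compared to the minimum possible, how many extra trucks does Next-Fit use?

0

Next-Fit: [56,93] [60,27,29,28] [70,76] [137] [47,46] [119] → 6 trucks.
Total size 788 kg; any packing needs at least ⌈788/150⌉ = 6 trucks.
So 6 is already optimal.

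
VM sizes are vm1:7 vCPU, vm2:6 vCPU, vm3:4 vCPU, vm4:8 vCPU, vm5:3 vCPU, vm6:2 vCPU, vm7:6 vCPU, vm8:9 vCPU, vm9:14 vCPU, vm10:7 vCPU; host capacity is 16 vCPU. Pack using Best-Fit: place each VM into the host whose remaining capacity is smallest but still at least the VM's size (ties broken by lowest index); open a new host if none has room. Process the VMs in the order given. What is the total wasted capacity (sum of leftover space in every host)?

vm1 (7 vCPU) → host 1 (remaining 9 vCPU)
vm2 (6 vCPU) → host 1 (remaining 3 vCPU)
vm3 (4 vCPU) → host 2 (remaining 12 vCPU)
vm4 (8 vCPU) → host 2 (remaining 4 vCPU)
vm5 (3 vCPU) → host 1 (remaining 0 vCPU)
vm6 (2 vCPU) → host 2 (remaining 2 vCPU)
vm7 (6 vCPU) → host 3 (remaining 10 vCPU)
vm8 (9 vCPU) → host 3 (remaining 1 vCPU)
vm9 (14 vCPU) → host 4 (remaining 2 vCPU)
vm10 (7 vCPU) → host 5 (remaining 9 vCPU)
5 hosts × 16 vCPU = 80 vCPU; used 66 vCPU; unused 14 vCPU.

14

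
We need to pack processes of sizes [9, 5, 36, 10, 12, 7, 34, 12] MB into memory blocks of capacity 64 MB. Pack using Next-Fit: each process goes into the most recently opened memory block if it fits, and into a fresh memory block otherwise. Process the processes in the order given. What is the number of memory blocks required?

memory block 1: place 9 MB, 55 MB left
memory block 1: place 5 MB, 50 MB left
memory block 1: place 36 MB, 14 MB left
memory block 1: place 10 MB, 4 MB left
memory block 2: place 12 MB, 52 MB left
memory block 2: place 7 MB, 45 MB left
memory block 2: place 34 MB, 11 MB left
memory block 3: place 12 MB, 52 MB left
Final memory blocks: [9,5,36,10] [12,7,34] [12].

3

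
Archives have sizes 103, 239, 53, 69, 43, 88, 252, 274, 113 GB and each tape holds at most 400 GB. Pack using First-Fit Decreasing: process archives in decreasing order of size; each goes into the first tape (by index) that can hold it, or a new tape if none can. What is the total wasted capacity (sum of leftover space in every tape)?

366

Sorted descending: 274, 252, 239, 113, 103, 88, 69, 53, 43.
Put 274 GB in tape 1; 126 GB remain.
Put 252 GB in tape 2; 148 GB remain.
Put 239 GB in tape 3; 161 GB remain.
Put 113 GB in tape 1; 13 GB remain.
Put 103 GB in tape 2; 45 GB remain.
Put 88 GB in tape 3; 73 GB remain.
Put 69 GB in tape 3; 4 GB remain.
Put 53 GB in tape 4; 347 GB remain.
Put 43 GB in tape 2; 2 GB remain.
4 tapes × 400 GB = 1600 GB; used 1234 GB; unused 366 GB.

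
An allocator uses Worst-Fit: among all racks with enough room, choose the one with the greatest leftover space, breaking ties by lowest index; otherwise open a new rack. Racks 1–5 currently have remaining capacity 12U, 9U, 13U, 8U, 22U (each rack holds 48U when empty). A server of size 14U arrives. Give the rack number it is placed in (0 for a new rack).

Racks with room: rack 5 (22U).
Most room is rack 5 with 22U free.

5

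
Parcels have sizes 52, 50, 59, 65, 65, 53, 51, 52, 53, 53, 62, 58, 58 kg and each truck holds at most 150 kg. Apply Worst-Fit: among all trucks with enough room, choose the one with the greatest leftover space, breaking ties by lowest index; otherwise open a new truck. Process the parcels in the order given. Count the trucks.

52 kg → truck 1 (remaining 98 kg)
50 kg → truck 1 (remaining 48 kg)
59 kg → truck 2 (remaining 91 kg)
65 kg → truck 2 (remaining 26 kg)
65 kg → truck 3 (remaining 85 kg)
53 kg → truck 3 (remaining 32 kg)
51 kg → truck 4 (remaining 99 kg)
52 kg → truck 4 (remaining 47 kg)
53 kg → truck 5 (remaining 97 kg)
53 kg → truck 5 (remaining 44 kg)
62 kg → truck 6 (remaining 88 kg)
58 kg → truck 6 (remaining 30 kg)
58 kg → truck 7 (remaining 92 kg)

7 trucks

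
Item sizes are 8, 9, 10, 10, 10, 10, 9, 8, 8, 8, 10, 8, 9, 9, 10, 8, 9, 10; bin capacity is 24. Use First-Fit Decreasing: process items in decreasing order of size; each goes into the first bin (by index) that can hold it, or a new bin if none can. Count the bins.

8

Sorted descending: 10, 10, 10, 10, 10, 10, 10, 9, 9, 9, 9, 9, 8, 8, 8, 8, 8, 8.
10 → bin 1 (remaining 14)
10 → bin 1 (remaining 4)
10 → bin 2 (remaining 14)
10 → bin 2 (remaining 4)
10 → bin 3 (remaining 14)
10 → bin 3 (remaining 4)
10 → bin 4 (remaining 14)
9 → bin 4 (remaining 5)
9 → bin 5 (remaining 15)
9 → bin 5 (remaining 6)
9 → bin 6 (remaining 15)
9 → bin 6 (remaining 6)
8 → bin 7 (remaining 16)
8 → bin 7 (remaining 8)
8 → bin 7 (remaining 0)
8 → bin 8 (remaining 16)
8 → bin 8 (remaining 8)
8 → bin 8 (remaining 0)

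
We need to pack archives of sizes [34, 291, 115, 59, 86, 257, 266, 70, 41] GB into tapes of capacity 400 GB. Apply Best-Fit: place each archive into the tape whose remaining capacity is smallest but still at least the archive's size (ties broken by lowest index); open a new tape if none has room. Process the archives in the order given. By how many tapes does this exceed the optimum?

0

Best-Fit: [34,291,59] [115,86] [257] [266,70,41] → 4 tapes.
Total size 1219 GB; any packing needs at least ⌈1219/400⌉ = 4 tapes.
So 4 is already optimal.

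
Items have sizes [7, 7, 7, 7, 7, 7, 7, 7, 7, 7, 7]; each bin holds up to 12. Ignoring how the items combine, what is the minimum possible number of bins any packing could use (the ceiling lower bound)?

7

Total size = 7 + 7 + 7 + 7 + 7 + 7 + 7 + 7 + 7 + 7 + 7 = 77.
⌈77 / 12⌉ = 7.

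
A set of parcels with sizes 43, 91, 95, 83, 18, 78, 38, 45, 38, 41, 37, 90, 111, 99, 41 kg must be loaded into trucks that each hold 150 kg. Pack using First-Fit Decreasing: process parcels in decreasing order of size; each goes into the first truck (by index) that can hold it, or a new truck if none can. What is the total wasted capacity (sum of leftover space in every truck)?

102

Sorted descending: 111, 99, 95, 91, 90, 83, 78, 45, 43, 41, 41, 38, 38, 37, 18.
Put 111 kg in truck 1; 39 kg remain.
Put 99 kg in truck 2; 51 kg remain.
Put 95 kg in truck 3; 55 kg remain.
Put 91 kg in truck 4; 59 kg remain.
Put 90 kg in truck 5; 60 kg remain.
Put 83 kg in truck 6; 67 kg remain.
Put 78 kg in truck 7; 72 kg remain.
Put 45 kg in truck 2; 6 kg remain.
Put 43 kg in truck 3; 12 kg remain.
Put 41 kg in truck 4; 18 kg remain.
Put 41 kg in truck 5; 19 kg remain.
Put 38 kg in truck 1; 1 kg remain.
Put 38 kg in truck 6; 29 kg remain.
Put 37 kg in truck 7; 35 kg remain.
Put 18 kg in truck 4; 0 kg remain.
7 trucks × 150 kg = 1050 kg; used 948 kg; unused 102 kg.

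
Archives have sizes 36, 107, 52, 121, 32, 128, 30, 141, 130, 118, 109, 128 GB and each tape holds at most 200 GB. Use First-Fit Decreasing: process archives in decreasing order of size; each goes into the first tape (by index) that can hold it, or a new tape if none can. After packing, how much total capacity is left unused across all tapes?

468

Sorted descending: 141, 130, 128, 128, 121, 118, 109, 107, 52, 36, 32, 30.
tape 1: place 141 GB, 59 GB left
tape 2: place 130 GB, 70 GB left
tape 3: place 128 GB, 72 GB left
tape 4: place 128 GB, 72 GB left
tape 5: place 121 GB, 79 GB left
tape 6: place 118 GB, 82 GB left
tape 7: place 109 GB, 91 GB left
tape 8: place 107 GB, 93 GB left
tape 1: place 52 GB, 7 GB left
tape 2: place 36 GB, 34 GB left
tape 2: place 32 GB, 2 GB left
tape 3: place 30 GB, 42 GB left
8 tapes × 200 GB = 1600 GB; used 1132 GB; unused 468 GB.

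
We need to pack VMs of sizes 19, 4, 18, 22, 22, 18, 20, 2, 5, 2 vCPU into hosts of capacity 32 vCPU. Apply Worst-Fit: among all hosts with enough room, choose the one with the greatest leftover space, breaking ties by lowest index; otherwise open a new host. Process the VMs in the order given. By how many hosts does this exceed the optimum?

0

Worst-Fit: [19,4] [18,2,2] [22] [22] [18,5] [20] → 6 hosts.
6 VMs exceed 16 vCPU (half the capacity), and no two of those can share a host, so at least 6 hosts are needed.
So 6 is already optimal.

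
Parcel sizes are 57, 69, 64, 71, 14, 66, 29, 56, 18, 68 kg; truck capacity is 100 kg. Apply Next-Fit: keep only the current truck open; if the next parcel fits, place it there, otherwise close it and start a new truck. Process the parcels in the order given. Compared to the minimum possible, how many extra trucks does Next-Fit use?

Next-Fit: [57] [69] [64] [71,14] [66,29] [56,18] [68] → 7 trucks.
7 parcels exceed 50 kg (half the capacity), and no two of those can share a truck, so at least 7 trucks are needed.
So 7 is already optimal.

0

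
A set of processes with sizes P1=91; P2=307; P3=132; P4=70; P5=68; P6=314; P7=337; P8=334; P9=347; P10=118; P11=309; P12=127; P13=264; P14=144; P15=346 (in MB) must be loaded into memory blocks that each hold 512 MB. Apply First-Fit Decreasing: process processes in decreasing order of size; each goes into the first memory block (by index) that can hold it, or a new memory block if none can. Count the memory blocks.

Sorted descending: 347, 346, 337, 334, 314, 309, 307, 264, 144, 132, 127, 118, 91, 70, 68.
Put 347 MB in memory block 1; 165 MB remain.
Put 346 MB in memory block 2; 166 MB remain.
Put 337 MB in memory block 3; 175 MB remain.
Put 334 MB in memory block 4; 178 MB remain.
Put 314 MB in memory block 5; 198 MB remain.
Put 309 MB in memory block 6; 203 MB remain.
Put 307 MB in memory block 7; 205 MB remain.
Put 264 MB in memory block 8; 248 MB remain.
Put 144 MB in memory block 1; 21 MB remain.
Put 132 MB in memory block 2; 34 MB remain.
Put 127 MB in memory block 3; 48 MB remain.
Put 118 MB in memory block 4; 60 MB remain.
Put 91 MB in memory block 5; 107 MB remain.
Put 70 MB in memory block 5; 37 MB remain.
Put 68 MB in memory block 6; 135 MB remain.

8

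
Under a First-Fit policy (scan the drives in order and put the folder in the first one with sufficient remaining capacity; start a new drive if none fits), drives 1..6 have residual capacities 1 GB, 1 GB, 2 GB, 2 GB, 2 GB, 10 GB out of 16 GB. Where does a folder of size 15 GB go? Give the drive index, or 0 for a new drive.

No drive has ≥ 15 GB free, so a new drive is opened.

0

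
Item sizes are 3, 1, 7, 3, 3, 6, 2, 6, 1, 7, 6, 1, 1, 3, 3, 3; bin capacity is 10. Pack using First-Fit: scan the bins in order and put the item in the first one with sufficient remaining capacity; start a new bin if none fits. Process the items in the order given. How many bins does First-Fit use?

bin 1: place 3, 7 left
bin 1: place 1, 6 left
bin 2: place 7, 3 left
bin 1: place 3, 3 left
bin 1: place 3, 0 left
bin 3: place 6, 4 left
bin 2: place 2, 1 left
bin 4: place 6, 4 left
bin 2: place 1, 0 left
bin 5: place 7, 3 left
bin 6: place 6, 4 left
bin 3: place 1, 3 left
bin 3: place 1, 2 left
bin 4: place 3, 1 left
bin 5: place 3, 0 left
bin 6: place 3, 1 left

6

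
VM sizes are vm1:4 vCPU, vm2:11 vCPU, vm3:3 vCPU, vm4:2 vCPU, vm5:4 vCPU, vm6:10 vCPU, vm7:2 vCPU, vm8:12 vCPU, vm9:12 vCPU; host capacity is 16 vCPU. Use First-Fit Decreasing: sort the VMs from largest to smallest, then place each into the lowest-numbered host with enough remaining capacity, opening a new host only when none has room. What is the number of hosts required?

4

Sorted descending: 12, 12, 11, 10, 4, 4, 3, 2, 2.
Put 12 vCPU in host 1; 4 vCPU remain.
Put 12 vCPU in host 2; 4 vCPU remain.
Put 11 vCPU in host 3; 5 vCPU remain.
Put 10 vCPU in host 4; 6 vCPU remain.
Put 4 vCPU in host 1; 0 vCPU remain.
Put 4 vCPU in host 2; 0 vCPU remain.
Put 3 vCPU in host 3; 2 vCPU remain.
Put 2 vCPU in host 3; 0 vCPU remain.
Put 2 vCPU in host 4; 4 vCPU remain.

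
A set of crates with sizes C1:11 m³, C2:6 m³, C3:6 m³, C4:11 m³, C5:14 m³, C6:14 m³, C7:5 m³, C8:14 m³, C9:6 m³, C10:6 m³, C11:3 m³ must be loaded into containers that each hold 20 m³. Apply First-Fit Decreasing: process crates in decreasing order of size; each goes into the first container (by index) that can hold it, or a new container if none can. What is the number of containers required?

Sorted descending: 14, 14, 14, 11, 11, 6, 6, 6, 6, 5, 3.
container 1: place 14 m³, 6 m³ left
container 2: place 14 m³, 6 m³ left
container 3: place 14 m³, 6 m³ left
container 4: place 11 m³, 9 m³ left
container 5: place 11 m³, 9 m³ left
container 1: place 6 m³, 0 m³ left
container 2: place 6 m³, 0 m³ left
container 3: place 6 m³, 0 m³ left
container 4: place 6 m³, 3 m³ left
container 5: place 5 m³, 4 m³ left
container 4: place 3 m³, 0 m³ left
Final containers: [14,6] [14,6] [14,6] [11,6,3] [11,5].

5 containers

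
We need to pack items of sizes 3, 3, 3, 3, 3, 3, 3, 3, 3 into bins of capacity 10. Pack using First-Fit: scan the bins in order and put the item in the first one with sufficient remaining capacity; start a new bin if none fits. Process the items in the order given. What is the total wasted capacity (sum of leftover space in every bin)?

3

Put 3 in bin 1; 7 remain.
Put 3 in bin 1; 4 remain.
Put 3 in bin 1; 1 remain.
Put 3 in bin 2; 7 remain.
Put 3 in bin 2; 4 remain.
Put 3 in bin 2; 1 remain.
Put 3 in bin 3; 7 remain.
Put 3 in bin 3; 4 remain.
Put 3 in bin 3; 1 remain.
3 bins × 10 = 30; used 27; unused 3.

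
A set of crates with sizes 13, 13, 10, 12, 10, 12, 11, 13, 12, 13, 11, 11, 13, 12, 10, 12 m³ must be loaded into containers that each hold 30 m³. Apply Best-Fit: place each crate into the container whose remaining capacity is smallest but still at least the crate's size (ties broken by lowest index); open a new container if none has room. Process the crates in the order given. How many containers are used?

container 1: place 13 m³, 17 m³ left
container 1: place 13 m³, 4 m³ left
container 2: place 10 m³, 20 m³ left
container 2: place 12 m³, 8 m³ left
container 3: place 10 m³, 20 m³ left
container 3: place 12 m³, 8 m³ left
container 4: place 11 m³, 19 m³ left
container 4: place 13 m³, 6 m³ left
container 5: place 12 m³, 18 m³ left
container 5: place 13 m³, 5 m³ left
container 6: place 11 m³, 19 m³ left
container 6: place 11 m³, 8 m³ left
container 7: place 13 m³, 17 m³ left
container 7: place 12 m³, 5 m³ left
container 8: place 10 m³, 20 m³ left
container 8: place 12 m³, 8 m³ left

8 containers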